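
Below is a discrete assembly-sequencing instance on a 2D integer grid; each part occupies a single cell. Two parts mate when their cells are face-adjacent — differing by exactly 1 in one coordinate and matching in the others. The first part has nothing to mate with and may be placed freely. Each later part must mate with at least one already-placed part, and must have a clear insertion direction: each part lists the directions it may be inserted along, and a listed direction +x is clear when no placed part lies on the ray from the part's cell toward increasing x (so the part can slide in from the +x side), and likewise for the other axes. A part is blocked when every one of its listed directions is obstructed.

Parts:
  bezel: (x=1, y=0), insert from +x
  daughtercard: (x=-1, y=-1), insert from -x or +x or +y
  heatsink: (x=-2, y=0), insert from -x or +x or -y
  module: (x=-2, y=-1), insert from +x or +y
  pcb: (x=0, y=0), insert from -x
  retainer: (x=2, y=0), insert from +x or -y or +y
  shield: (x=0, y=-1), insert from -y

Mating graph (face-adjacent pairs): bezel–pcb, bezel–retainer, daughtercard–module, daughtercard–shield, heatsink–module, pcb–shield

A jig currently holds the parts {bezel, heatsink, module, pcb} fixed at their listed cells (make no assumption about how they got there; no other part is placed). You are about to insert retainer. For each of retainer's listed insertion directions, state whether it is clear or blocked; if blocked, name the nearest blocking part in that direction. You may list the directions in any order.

+x: clear; +y: clear; -y: clear

+x: ray from retainer(2, 0) has no placed part ⇒ clear
-y: ray from retainer(2, 0) has no placed part ⇒ clear
+y: ray from retainer(2, 0) has no placed part ⇒ clear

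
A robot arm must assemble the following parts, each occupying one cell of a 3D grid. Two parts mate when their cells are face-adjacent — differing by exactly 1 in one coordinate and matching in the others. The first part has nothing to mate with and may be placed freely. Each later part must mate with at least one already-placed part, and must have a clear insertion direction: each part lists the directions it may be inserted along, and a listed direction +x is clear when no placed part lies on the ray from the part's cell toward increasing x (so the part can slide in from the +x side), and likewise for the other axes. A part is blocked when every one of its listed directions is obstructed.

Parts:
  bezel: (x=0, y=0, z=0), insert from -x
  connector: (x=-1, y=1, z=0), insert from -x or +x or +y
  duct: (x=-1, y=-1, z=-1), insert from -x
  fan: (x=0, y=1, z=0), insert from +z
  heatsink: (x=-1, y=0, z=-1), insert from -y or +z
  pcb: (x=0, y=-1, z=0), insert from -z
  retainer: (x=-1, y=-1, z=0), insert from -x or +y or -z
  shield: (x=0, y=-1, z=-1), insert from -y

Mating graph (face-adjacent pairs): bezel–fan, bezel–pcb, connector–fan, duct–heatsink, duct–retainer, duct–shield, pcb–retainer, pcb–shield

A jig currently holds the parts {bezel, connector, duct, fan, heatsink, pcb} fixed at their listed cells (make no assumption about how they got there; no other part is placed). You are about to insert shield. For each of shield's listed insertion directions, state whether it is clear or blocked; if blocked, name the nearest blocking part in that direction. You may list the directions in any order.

-y: clear

-y: ray from shield(0, -1, -1) has no placed part ⇒ clear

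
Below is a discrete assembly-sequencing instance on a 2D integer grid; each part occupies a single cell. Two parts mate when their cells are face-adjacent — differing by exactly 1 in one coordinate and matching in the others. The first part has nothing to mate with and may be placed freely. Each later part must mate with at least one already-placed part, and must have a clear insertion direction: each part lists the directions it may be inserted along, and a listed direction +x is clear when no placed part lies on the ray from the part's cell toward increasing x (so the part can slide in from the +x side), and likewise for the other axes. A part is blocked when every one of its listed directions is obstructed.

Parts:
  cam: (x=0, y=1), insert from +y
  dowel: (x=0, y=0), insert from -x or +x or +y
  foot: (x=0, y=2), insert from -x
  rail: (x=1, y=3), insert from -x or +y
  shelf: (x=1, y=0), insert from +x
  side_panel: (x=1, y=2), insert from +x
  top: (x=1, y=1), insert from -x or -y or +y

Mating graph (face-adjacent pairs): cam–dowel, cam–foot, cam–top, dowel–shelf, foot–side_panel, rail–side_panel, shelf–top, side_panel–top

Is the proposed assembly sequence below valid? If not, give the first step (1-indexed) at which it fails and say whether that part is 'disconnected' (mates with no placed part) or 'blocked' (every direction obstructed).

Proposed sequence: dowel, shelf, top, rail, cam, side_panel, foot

Invalid at step 4 (disconnected)

1. dowel@(0, 0) [-x clear] — {dowel}
2. shelf@(1, 0) [+x clear] — {dowel, shelf}
3. top@(1, 1) [-x clear] — {dowel, shelf, top}
4. rail@(1, 3) — no placed neighbour ⇒ disconnected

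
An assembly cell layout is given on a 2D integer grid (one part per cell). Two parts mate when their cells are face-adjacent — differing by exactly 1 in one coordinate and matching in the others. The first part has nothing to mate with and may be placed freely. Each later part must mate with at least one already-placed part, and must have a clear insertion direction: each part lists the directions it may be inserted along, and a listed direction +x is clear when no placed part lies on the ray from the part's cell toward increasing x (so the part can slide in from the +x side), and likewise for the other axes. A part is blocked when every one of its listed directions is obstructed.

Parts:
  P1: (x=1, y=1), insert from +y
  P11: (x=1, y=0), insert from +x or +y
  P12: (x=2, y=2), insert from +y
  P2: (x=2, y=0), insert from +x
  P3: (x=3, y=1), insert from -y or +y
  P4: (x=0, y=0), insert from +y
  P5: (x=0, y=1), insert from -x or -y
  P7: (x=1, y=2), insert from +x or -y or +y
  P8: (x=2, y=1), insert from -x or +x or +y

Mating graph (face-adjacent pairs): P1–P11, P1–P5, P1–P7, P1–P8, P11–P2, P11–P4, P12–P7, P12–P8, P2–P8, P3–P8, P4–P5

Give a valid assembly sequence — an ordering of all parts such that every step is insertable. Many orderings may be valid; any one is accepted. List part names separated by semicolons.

P1; P7; P12; P8; P3; P11; P4; P5; P2

1. P1@(1, 1) [+y clear] — {P1}
2. P7@(1, 2) [+x clear] — {P1, P7}
3. P12@(2, 2) [+y clear] — {P1, P12, P7}
4. P8@(2, 1) [+x clear] — {P1, P12, P7, P8}
5. P3@(3, 1) [-y clear] — {P1, P12, P3, P7, P8}
6. P11@(1, 0) [+x clear] — {P1, P11, P12, P3, P7, P8}
7. P4@(0, 0) [+y clear] — {P1, P11, P12, P3, P4, P7, P8}
8. P5@(0, 1) [-x clear] — {P1, P11, P12, P3, P4, P5, P7, P8}
9. P2@(2, 0) [+x clear] — {P1, P11, P12, P2, P3, P4, P5, P7, P8}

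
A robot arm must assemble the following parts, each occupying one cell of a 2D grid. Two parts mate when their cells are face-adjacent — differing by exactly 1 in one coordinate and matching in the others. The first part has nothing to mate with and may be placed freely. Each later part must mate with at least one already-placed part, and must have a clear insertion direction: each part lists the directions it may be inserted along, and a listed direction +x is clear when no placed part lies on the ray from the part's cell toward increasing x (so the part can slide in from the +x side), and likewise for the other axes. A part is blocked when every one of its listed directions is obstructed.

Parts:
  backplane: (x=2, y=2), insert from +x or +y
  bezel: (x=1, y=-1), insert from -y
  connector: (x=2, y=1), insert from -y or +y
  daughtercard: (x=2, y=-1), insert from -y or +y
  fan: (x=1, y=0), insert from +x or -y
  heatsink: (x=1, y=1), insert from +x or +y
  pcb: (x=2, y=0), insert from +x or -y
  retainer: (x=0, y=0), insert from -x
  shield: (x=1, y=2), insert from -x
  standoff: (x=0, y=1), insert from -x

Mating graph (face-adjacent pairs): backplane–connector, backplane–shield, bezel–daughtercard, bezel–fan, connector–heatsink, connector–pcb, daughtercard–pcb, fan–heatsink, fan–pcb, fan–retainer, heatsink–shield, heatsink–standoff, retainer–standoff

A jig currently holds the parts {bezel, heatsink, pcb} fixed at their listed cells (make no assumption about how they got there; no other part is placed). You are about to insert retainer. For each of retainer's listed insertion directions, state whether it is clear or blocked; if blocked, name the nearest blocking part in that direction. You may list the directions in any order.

-x: ray from retainer(0, 0) has no placed part ⇒ clear

-x: clear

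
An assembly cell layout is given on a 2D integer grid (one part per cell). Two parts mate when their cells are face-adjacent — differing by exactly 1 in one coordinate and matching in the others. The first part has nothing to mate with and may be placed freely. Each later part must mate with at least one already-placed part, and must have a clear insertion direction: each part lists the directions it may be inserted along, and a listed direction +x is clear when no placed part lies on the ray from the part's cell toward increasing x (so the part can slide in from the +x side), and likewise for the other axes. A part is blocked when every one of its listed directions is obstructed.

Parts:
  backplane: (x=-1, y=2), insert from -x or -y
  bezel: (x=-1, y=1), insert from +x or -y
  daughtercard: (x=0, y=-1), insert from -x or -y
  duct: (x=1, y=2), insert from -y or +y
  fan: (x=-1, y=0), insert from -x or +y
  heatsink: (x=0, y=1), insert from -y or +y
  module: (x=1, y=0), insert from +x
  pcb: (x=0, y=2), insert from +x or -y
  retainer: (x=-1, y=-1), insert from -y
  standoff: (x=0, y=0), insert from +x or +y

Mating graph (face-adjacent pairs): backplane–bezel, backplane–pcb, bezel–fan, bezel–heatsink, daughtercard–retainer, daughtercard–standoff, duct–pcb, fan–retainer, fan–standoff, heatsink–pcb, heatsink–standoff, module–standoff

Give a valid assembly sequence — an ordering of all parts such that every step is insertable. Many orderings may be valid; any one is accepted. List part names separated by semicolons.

bezel; backplane; pcb; duct; heatsink; standoff; module; daughtercard; retainer; fan

1. bezel@(-1, 1) [+x clear] — {bezel}
2. backplane@(-1, 2) [-x clear] — {backplane, bezel}
3. pcb@(0, 2) [+x clear] — {backplane, bezel, pcb}
4. duct@(1, 2) [-y clear] — {backplane, bezel, duct, pcb}
5. heatsink@(0, 1) [-y clear] — {backplane, bezel, duct, heatsink, pcb}
6. standoff@(0, 0) [+x clear] — {backplane, bezel, duct, heatsink, pcb, standoff}
7. module@(1, 0) [+x clear] — {backplane, bezel, duct, heatsink, module, pcb, standoff}
8. daughtercard@(0, -1) [-x clear] — {backplane, bezel, daughtercard, duct, heatsink, module, pcb, standoff}
9. retainer@(-1, -1) [-y clear] — {backplane, bezel, daughtercard, duct, heatsink, module, pcb, retainer, standoff}
10. fan@(-1, 0) [-x clear] — {backplane, bezel, daughtercard, duct, fan, heatsink, module, pcb, retainer, standoff}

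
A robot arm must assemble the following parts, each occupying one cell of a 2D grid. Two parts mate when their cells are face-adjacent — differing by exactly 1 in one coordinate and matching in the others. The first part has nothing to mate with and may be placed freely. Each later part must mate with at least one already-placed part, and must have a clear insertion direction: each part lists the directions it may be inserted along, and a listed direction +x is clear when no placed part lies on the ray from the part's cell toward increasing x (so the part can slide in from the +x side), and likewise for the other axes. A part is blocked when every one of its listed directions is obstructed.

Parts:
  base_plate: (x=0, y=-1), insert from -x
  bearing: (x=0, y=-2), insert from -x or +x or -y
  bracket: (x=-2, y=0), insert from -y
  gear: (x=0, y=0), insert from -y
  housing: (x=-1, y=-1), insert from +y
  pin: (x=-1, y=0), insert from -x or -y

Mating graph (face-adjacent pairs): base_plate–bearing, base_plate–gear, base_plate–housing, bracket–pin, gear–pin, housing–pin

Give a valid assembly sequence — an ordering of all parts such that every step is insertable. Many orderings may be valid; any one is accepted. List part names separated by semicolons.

1. gear@(0, 0) [-y clear] — {gear}
2. base_plate@(0, -1) [-x clear] — {base_plate, gear}
3. bearing@(0, -2) [-x clear] — {base_plate, bearing, gear}
4. housing@(-1, -1) [+y clear] — {base_plate, bearing, gear, housing}
5. pin@(-1, 0) [-x clear] — {base_plate, bearing, gear, housing, pin}
6. bracket@(-2, 0) [-y clear] — {base_plate, bearing, bracket, gear, housing, pin}

gear; base_plate; bearing; housing; pin; bracket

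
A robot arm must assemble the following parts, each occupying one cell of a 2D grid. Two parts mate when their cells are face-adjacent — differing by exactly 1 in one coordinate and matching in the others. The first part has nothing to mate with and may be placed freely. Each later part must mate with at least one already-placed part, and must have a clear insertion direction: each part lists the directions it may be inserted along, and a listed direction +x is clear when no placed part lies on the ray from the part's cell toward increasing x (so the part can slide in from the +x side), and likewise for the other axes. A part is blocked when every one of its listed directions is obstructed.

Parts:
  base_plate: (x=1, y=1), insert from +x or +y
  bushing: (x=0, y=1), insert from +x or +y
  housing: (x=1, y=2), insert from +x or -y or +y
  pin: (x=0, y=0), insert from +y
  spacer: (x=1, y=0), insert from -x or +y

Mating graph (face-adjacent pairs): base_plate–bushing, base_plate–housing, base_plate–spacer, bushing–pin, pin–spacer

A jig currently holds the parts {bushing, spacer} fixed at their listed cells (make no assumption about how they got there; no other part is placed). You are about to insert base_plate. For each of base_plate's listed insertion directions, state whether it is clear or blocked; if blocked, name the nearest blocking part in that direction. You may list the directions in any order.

+x: ray from base_plate(1, 1) has no placed part ⇒ clear
+y: ray from base_plate(1, 1) has no placed part ⇒ clear

+x: clear; +y: clear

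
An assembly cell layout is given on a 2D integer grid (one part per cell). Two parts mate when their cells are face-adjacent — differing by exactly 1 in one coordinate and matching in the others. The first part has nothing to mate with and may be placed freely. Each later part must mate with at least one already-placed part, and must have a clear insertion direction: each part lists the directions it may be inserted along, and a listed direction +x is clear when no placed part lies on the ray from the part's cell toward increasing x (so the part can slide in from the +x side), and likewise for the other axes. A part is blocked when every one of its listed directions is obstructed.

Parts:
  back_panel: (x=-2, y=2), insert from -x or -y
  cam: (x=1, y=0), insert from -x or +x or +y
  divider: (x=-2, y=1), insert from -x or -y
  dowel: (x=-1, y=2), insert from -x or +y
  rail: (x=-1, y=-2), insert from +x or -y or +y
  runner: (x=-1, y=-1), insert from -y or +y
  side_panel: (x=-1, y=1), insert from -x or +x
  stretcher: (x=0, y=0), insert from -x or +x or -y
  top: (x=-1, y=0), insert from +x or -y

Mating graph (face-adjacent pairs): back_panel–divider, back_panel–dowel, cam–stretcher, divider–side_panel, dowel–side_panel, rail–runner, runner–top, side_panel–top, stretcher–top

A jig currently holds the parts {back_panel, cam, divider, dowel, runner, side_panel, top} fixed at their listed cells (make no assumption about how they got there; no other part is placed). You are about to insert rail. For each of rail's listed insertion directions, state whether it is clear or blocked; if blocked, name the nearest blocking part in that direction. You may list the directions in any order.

+x: clear; +y: blocked by runner; -y: clear

+x: ray from rail(-1, -2) has no placed part ⇒ clear
-y: ray from rail(-1, -2) has no placed part ⇒ clear
+y: nearest on ray is runner@(-1, -1) ⇒ blocked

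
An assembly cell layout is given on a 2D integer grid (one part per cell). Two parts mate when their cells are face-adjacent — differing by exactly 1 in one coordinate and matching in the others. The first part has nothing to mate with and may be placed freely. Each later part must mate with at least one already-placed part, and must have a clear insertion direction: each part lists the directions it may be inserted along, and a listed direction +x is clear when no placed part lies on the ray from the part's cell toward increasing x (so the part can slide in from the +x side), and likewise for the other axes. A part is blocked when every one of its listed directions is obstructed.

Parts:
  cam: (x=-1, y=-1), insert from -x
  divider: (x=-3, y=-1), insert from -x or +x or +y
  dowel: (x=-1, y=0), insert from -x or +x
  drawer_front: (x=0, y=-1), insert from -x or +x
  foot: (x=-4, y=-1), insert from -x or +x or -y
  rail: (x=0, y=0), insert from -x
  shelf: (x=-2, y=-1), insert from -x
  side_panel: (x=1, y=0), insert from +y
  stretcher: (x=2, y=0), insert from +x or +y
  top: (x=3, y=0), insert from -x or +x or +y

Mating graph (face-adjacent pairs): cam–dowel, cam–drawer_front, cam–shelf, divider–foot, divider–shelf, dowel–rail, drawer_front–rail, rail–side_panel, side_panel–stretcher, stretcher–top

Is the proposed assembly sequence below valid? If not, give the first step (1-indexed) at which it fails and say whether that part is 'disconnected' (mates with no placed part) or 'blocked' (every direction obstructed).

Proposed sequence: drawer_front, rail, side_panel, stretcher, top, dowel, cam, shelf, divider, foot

1. drawer_front@(0, -1) [-x clear] — {drawer_front}
2. rail@(0, 0) [-x clear] — {drawer_front, rail}
3. side_panel@(1, 0) [+y clear] — {drawer_front, rail, side_panel}
4. stretcher@(2, 0) [+x clear] — {drawer_front, rail, side_panel, stretcher}
5. top@(3, 0) [+x clear] — {drawer_front, rail, side_panel, stretcher, top}
6. dowel@(-1, 0) [-x clear] — {dowel, drawer_front, rail, side_panel, stretcher, top}
7. cam@(-1, -1) [-x clear] — {cam, dowel, drawer_front, rail, side_panel, stretcher, top}
8. shelf@(-2, -1) [-x clear] — {cam, dowel, drawer_front, rail, shelf, side_panel, stretcher, top}
9. divider@(-3, -1) [-x clear] — {cam, divider, dowel, drawer_front, rail, shelf, side_panel, stretcher, top}
10. foot@(-4, -1) [-x clear] — {cam, divider, dowel, drawer_front, foot, rail, shelf, side_panel, stretcher, top}

Valid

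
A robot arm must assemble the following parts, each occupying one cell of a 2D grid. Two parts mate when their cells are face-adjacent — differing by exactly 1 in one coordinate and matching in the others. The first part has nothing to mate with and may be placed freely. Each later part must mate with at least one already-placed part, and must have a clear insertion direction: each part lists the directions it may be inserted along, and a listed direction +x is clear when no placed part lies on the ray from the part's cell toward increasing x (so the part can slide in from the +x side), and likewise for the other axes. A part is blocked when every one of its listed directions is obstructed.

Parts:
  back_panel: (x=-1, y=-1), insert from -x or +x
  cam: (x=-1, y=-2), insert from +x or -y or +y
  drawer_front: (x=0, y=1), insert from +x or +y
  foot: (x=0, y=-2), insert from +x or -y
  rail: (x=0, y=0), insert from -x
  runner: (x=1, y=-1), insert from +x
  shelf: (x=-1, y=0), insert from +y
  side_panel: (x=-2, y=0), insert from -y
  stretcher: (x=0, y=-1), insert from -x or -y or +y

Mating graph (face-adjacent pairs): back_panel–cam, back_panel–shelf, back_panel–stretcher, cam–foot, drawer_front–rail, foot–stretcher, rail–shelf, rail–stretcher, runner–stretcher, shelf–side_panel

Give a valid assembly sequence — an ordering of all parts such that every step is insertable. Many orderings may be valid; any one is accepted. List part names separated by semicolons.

drawer_front; rail; stretcher; foot; cam; back_panel; runner; shelf; side_panel

1. drawer_front@(0, 1) [+x clear] — {drawer_front}
2. rail@(0, 0) [-x clear] — {drawer_front, rail}
3. stretcher@(0, -1) [-x clear] — {drawer_front, rail, stretcher}
4. foot@(0, -2) [+x clear] — {drawer_front, foot, rail, stretcher}
5. cam@(-1, -2) [-y clear] — {cam, drawer_front, foot, rail, stretcher}
6. back_panel@(-1, -1) [-x clear] — {back_panel, cam, drawer_front, foot, rail, stretcher}
7. runner@(1, -1) [+x clear] — {back_panel, cam, drawer_front, foot, rail, runner, stretcher}
8. shelf@(-1, 0) [+y clear] — {back_panel, cam, drawer_front, foot, rail, runner, shelf, stretcher}
9. side_panel@(-2, 0) [-y clear] — {back_panel, cam, drawer_front, foot, rail, runner, shelf, side_panel, stretcher}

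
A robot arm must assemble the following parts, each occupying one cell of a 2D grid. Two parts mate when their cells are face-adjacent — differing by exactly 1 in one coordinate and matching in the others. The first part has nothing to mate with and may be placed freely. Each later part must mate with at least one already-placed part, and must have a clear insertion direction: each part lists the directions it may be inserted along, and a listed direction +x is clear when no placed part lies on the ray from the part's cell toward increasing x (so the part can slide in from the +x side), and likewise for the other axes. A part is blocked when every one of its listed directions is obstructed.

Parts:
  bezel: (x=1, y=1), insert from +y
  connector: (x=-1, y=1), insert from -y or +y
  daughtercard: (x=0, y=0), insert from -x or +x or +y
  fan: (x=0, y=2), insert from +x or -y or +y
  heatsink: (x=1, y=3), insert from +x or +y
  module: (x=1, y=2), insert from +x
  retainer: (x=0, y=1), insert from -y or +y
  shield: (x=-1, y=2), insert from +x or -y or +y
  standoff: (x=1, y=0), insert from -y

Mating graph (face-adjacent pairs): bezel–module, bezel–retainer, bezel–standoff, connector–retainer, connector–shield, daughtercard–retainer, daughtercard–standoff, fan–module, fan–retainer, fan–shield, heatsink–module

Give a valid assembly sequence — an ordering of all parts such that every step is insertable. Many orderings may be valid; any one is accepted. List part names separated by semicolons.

1. retainer@(0, 1) [-y clear] — {retainer}
2. fan@(0, 2) [+x clear] — {fan, retainer}
3. connector@(-1, 1) [-y clear] — {connector, fan, retainer}
4. shield@(-1, 2) [+y clear] — {connector, fan, retainer, shield}
5. daughtercard@(0, 0) [-x clear] — {connector, daughtercard, fan, retainer, shield}
6. standoff@(1, 0) [-y clear] — {connector, daughtercard, fan, retainer, shield, standoff}
7. bezel@(1, 1) [+y clear] — {bezel, connector, daughtercard, fan, retainer, shield, standoff}
8. module@(1, 2) [+x clear] — {bezel, connector, daughtercard, fan, module, retainer, shield, standoff}
9. heatsink@(1, 3) [+x clear] — {bezel, connector, daughtercard, fan, heatsink, module, retainer, shield, standoff}

retainer; fan; connector; shield; daughtercard; standoff; bezel; module; heatsink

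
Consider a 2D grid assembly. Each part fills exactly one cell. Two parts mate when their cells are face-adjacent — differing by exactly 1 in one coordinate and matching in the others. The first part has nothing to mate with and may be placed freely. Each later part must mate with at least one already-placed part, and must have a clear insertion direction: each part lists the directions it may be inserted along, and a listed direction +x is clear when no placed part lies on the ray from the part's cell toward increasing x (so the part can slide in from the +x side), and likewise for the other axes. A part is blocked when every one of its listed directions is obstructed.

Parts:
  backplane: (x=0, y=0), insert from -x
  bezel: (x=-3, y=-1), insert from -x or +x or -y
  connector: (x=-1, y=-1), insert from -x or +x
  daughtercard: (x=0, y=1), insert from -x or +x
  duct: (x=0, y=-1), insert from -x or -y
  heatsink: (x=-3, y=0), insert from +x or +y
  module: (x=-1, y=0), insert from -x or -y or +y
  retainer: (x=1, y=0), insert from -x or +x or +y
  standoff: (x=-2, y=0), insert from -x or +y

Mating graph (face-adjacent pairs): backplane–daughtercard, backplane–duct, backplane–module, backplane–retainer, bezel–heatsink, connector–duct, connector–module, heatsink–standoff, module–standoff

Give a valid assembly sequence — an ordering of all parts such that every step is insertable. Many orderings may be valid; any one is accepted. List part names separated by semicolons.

1. retainer@(1, 0) [-x clear] — {retainer}
2. backplane@(0, 0) [-x clear] — {backplane, retainer}
3. daughtercard@(0, 1) [-x clear] — {backplane, daughtercard, retainer}
4. duct@(0, -1) [-x clear] — {backplane, daughtercard, duct, retainer}
5. connector@(-1, -1) [-x clear] — {backplane, connector, daughtercard, duct, retainer}
6. module@(-1, 0) [-x clear] — {backplane, connector, daughtercard, duct, module, retainer}
7. standoff@(-2, 0) [-x clear] — {backplane, connector, daughtercard, duct, module, retainer, standoff}
8. heatsink@(-3, 0) [+y clear] — {backplane, connector, daughtercard, duct, heatsink, module, retainer, standoff}
9. bezel@(-3, -1) [-x clear] — {backplane, bezel, connector, daughtercard, duct, heatsink, module, retainer, standoff}

retainer; backplane; daughtercard; duct; connector; module; standoff; heatsink; bezel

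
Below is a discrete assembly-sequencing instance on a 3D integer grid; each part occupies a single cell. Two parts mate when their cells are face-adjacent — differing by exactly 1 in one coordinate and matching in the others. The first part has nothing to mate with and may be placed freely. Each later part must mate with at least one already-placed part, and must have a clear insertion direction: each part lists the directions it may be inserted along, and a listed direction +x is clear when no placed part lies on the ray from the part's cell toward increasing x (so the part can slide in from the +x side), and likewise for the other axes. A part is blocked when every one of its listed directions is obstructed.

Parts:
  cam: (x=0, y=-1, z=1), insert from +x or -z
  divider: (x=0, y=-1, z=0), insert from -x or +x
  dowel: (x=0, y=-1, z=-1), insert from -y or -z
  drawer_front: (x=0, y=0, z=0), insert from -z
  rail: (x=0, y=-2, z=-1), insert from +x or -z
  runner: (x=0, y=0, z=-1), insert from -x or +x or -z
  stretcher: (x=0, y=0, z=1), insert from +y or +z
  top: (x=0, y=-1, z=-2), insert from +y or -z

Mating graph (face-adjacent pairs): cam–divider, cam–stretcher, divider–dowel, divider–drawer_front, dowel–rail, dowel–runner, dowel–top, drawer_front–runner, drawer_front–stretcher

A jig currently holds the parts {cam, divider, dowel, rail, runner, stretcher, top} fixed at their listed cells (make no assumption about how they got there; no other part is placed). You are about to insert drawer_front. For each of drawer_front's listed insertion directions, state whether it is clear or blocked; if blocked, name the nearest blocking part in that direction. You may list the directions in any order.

-z: nearest on ray is runner@(0, 0, -1) ⇒ blocked

-z: blocked by runner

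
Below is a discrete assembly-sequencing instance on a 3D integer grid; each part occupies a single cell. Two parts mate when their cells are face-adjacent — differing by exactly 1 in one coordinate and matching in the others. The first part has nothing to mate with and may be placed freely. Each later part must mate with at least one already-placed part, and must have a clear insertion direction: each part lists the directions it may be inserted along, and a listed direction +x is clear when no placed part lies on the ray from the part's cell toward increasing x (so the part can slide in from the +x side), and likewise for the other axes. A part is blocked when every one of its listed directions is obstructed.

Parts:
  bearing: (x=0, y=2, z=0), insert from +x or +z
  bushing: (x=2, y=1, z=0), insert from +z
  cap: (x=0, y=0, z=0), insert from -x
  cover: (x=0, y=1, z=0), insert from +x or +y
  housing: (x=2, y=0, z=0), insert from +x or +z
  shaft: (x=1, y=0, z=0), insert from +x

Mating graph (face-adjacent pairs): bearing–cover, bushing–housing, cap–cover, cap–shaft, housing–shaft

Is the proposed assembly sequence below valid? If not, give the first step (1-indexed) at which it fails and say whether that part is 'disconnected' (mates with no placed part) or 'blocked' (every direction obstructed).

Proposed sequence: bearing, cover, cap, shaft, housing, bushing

1. bearing@(0, 2, 0) [+x clear] — {bearing}
2. cover@(0, 1, 0) [+x clear] — {bearing, cover}
3. cap@(0, 0, 0) [-x clear] — {bearing, cap, cover}
4. shaft@(1, 0, 0) [+x clear] — {bearing, cap, cover, shaft}
5. housing@(2, 0, 0) [+x clear] — {bearing, cap, cover, housing, shaft}
6. bushing@(2, 1, 0) [+z clear] — {bearing, bushing, cap, cover, housing, shaft}

Valid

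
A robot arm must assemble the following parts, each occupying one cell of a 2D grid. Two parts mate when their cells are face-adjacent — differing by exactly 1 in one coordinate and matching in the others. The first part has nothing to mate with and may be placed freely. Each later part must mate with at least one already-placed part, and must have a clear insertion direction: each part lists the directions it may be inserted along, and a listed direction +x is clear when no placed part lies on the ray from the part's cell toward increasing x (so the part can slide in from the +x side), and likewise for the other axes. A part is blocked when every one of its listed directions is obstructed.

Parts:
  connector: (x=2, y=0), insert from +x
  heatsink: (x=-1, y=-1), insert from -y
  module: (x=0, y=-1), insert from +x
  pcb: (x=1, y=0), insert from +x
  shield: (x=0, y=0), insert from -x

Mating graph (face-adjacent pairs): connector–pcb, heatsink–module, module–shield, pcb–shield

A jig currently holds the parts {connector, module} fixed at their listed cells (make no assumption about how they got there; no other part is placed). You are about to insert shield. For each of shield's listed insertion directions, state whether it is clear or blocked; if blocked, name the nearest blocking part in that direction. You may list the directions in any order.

-x: clear

-x: ray from shield(0, 0) has no placed part ⇒ clear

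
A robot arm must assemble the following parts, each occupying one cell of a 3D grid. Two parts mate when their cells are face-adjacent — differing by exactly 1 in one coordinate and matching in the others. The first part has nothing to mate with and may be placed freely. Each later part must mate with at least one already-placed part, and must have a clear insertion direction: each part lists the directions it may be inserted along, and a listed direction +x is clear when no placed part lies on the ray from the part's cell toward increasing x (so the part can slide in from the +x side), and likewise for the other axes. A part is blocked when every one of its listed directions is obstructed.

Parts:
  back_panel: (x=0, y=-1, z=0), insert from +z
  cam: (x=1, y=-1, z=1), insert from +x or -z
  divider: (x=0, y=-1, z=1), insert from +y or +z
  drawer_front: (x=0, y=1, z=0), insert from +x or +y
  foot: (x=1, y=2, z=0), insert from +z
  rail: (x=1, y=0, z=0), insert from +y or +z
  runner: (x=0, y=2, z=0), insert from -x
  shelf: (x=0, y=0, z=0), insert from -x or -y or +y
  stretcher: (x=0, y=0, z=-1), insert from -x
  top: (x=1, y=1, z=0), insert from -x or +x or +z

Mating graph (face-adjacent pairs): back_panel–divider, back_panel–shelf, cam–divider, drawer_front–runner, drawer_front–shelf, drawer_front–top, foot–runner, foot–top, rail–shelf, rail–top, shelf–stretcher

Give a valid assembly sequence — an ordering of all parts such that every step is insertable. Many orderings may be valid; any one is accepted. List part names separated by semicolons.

1. rail@(1, 0, 0) [+y clear] — {rail}
2. top@(1, 1, 0) [-x clear] — {rail, top}
3. foot@(1, 2, 0) [+z clear] — {foot, rail, top}
4. shelf@(0, 0, 0) [-x clear] — {foot, rail, shelf, top}
5. stretcher@(0, 0, -1) [-x clear] — {foot, rail, shelf, stretcher, top}
6. back_panel@(0, -1, 0) [+z clear] — {back_panel, foot, rail, shelf, stretcher, top}
7. divider@(0, -1, 1) [+y clear] — {back_panel, divider, foot, rail, shelf, stretcher, top}
8. cam@(1, -1, 1) [+x clear] — {back_panel, cam, divider, foot, rail, shelf, stretcher, top}
9. drawer_front@(0, 1, 0) [+y clear] — {back_panel, cam, divider, drawer_front, foot, rail, shelf, stretcher, top}
10. runner@(0, 2, 0) [-x clear] — {back_panel, cam, divider, drawer_front, foot, rail, runner, shelf, stretcher, top}

rail; top; foot; shelf; stretcher; back_panel; divider; cam; drawer_front; runner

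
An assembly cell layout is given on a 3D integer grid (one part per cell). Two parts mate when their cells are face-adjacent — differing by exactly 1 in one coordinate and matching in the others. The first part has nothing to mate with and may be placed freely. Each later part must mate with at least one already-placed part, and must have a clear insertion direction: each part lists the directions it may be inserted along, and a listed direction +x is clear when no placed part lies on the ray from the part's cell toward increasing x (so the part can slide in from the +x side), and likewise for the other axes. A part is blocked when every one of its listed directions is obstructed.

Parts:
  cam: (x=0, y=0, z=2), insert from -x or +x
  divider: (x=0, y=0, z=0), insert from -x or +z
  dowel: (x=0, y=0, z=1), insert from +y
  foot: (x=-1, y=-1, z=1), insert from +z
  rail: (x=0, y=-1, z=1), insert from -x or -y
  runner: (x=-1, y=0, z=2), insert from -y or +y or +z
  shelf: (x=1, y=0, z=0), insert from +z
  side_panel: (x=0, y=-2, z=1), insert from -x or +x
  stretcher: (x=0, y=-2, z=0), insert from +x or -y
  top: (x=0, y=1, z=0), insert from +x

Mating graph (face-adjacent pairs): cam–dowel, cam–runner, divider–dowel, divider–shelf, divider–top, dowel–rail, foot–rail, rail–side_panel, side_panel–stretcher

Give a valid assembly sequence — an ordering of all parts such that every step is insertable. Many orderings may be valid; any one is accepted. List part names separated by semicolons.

divider; shelf; top; dowel; rail; side_panel; stretcher; cam; runner; foot

1. divider@(0, 0, 0) [-x clear] — {divider}
2. shelf@(1, 0, 0) [+z clear] — {divider, shelf}
3. top@(0, 1, 0) [+x clear] — {divider, shelf, top}
4. dowel@(0, 0, 1) [+y clear] — {divider, dowel, shelf, top}
5. rail@(0, -1, 1) [-x clear] — {divider, dowel, rail, shelf, top}
6. side_panel@(0, -2, 1) [-x clear] — {divider, dowel, rail, shelf, side_panel, top}
7. stretcher@(0, -2, 0) [+x clear] — {divider, dowel, rail, shelf, side_panel, stretcher, top}
8. cam@(0, 0, 2) [-x clear] — {cam, divider, dowel, rail, shelf, side_panel, stretcher, top}
9. runner@(-1, 0, 2) [-y clear] — {cam, divider, dowel, rail, runner, shelf, side_panel, stretcher, top}
10. foot@(-1, -1, 1) [+z clear] — {cam, divider, dowel, foot, rail, runner, shelf, side_panel, stretcher, top}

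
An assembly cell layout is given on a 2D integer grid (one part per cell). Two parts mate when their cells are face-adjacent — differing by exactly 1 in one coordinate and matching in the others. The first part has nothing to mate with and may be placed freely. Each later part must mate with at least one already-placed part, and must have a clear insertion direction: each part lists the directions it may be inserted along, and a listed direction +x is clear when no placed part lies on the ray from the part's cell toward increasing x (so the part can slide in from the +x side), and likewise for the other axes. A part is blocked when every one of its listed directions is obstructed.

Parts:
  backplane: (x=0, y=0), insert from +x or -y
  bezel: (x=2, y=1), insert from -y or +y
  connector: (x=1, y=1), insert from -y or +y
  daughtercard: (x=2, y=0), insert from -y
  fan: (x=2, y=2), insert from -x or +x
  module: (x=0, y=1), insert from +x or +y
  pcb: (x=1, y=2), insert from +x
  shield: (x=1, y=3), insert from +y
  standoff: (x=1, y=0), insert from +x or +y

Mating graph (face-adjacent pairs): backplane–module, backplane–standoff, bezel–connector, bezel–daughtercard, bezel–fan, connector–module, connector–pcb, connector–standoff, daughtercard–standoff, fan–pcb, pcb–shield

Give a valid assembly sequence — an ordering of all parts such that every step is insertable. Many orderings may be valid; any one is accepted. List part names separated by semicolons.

shield; pcb; connector; bezel; fan; module; standoff; daughtercard; backplane

1. shield@(1, 3) [+y clear] — {shield}
2. pcb@(1, 2) [+x clear] — {pcb, shield}
3. connector@(1, 1) [-y clear] — {connector, pcb, shield}
4. bezel@(2, 1) [-y clear] — {bezel, connector, pcb, shield}
5. fan@(2, 2) [+x clear] — {bezel, connector, fan, pcb, shield}
6. module@(0, 1) [+y clear] — {bezel, connector, fan, module, pcb, shield}
7. standoff@(1, 0) [+x clear] — {bezel, connector, fan, module, pcb, shield, standoff}
8. daughtercard@(2, 0) [-y clear] — {bezel, connector, daughtercard, fan, module, pcb, shield, standoff}
9. backplane@(0, 0) [-y clear] — {backplane, bezel, connector, daughtercard, fan, module, pcb, shield, standoff}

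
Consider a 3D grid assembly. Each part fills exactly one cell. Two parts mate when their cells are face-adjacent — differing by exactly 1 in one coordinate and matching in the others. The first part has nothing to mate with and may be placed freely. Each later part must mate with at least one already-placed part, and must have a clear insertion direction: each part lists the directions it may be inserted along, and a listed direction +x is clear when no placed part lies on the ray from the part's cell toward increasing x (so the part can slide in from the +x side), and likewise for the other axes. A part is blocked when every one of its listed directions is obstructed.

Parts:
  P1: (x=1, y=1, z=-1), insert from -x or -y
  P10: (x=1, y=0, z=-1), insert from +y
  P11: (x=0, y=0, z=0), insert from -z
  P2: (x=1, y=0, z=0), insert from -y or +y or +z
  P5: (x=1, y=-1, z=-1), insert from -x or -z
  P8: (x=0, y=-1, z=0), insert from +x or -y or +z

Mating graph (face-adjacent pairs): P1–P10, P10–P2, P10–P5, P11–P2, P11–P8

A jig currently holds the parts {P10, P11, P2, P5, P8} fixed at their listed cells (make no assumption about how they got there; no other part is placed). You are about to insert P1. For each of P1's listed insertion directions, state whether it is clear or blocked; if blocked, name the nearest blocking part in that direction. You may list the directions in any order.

-x: clear; -y: blocked by P10

-x: ray from P1(1, 1, -1) has no placed part ⇒ clear
-y: nearest on ray is P10@(1, 0, -1) ⇒ blocked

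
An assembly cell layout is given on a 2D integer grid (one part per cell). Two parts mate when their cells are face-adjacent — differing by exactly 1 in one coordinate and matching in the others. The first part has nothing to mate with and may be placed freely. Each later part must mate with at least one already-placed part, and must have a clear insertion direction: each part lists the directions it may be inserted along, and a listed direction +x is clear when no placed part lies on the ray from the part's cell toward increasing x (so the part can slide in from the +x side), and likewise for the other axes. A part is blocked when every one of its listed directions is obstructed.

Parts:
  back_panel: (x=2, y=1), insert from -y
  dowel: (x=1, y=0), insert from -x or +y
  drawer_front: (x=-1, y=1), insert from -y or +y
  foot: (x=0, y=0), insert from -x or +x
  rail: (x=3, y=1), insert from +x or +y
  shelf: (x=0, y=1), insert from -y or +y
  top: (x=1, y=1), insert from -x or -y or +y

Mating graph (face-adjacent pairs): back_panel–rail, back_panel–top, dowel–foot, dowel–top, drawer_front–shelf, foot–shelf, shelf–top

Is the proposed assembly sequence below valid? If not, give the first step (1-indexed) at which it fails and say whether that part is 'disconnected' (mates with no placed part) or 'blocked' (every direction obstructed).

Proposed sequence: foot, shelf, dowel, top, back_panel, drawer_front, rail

1. foot@(0, 0) [-x clear] — {foot}
2. shelf@(0, 1) [+y clear] — {foot, shelf}
3. dowel@(1, 0) [+y clear] — {dowel, foot, shelf}
4. top@(1, 1) [+y clear] — {dowel, foot, shelf, top}
5. back_panel@(2, 1) [-y clear] — {back_panel, dowel, foot, shelf, top}
6. drawer_front@(-1, 1) [-y clear] — {back_panel, dowel, drawer_front, foot, shelf, top}
7. rail@(3, 1) [+x clear] — {back_panel, dowel, drawer_front, foot, rail, shelf, top}

Valid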